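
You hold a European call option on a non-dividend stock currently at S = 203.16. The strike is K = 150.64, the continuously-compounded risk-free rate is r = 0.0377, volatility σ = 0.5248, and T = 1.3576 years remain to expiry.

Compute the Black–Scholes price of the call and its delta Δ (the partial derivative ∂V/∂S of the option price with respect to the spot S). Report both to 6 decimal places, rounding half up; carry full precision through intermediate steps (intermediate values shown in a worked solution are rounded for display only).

σ√T = 0.5248·√1.3576 = 0.611476
d₁ = (ln(S/K) + (r+σ²/2)T) / (σ√T) = (ln(203.16/150.64) + (0.0377+0.5248²/2)·1.3576) / 0.611476 = (0.299101 + 0.238133) / 0.611476 = 0.878585
d₂ = d₁ − σ√T = 0.878585 − 0.611476 = 0.267109
e^{−rT} = e^{−0.0377·1.3576} = 0.950106
N(d₁) = 0.810187,  N(d₂) = 0.605307
Call price V = S·N(d₁) − K·e^{−rT}·N(d₂) = 164.597572 − 86.634001 = 77.963571
Δ = N(d₁) = 0.810187

price = 77.963571
Δ = 0.810187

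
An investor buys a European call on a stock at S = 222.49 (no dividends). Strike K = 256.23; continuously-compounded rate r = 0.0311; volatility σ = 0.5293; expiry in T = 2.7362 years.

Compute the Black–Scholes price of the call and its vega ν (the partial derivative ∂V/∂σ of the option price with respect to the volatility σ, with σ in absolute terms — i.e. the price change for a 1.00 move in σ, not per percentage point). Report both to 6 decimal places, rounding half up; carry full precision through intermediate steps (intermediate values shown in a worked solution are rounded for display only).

price = 71.203600
ν = 136.920931

σ√T = 0.5293·√2.7362 = 0.875540
d₁ = (ln(S/K) + (r+σ²/2)T) / (σ√T) = (ln(222.49/256.23) + (0.0311+0.5293²/2)·2.7362) / 0.875540 = (-0.141193 + 0.468381) / 0.875540 = 0.373698
d₂ = d₁ − σ√T = 0.373698 − 0.875540 = -0.501842
e^{−rT} = e^{−0.0311·2.7362} = 0.918424
N(d₁) = 0.645685,  N(d₂) = 0.307889
Call price V = S·N(d₁) − K·e^{−rT}·N(d₂) = 143.658557 − 72.454958 = 71.203600
φ(d₁) = (1/√(2π))·e^{−d₁²/2} = 0.372036
ν = S·φ(d₁)·√T = 136.920931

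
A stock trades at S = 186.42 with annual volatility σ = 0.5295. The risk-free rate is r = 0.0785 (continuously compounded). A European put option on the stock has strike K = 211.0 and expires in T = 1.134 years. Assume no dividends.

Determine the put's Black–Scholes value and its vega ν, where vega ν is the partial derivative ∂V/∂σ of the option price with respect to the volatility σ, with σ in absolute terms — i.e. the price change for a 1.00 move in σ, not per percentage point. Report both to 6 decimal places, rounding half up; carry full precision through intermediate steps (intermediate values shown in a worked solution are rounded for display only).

price = 45.502078
ν = 77.300985

σ√T = 0.5295·√1.134 = 0.563862
d₁ = (ln(S/K) + (r+σ²/2)T) / (σ√T) = (ln(186.42/211.0) + (0.0785+0.5295²/2)·1.134) / 0.563862 = (-0.123856 + 0.247989) / 0.563862 = 0.220148
d₂ = d₁ − σ√T = 0.220148 − 0.563862 = -0.343714
e^{−rT} = e^{−0.0785·1.134} = 0.914828
N(−d₁) = 0.412878,  N(−d₂) = 0.634469
Put price V = K·e^{−rT}·N(−d₂) − S·N(−d₁) = 122.470786 − 76.968707 = 45.502078
φ(d₁) = (1/√(2π))·e^{−d₁²/2} = 0.389391
ν = S·φ(d₁)·√T = 77.300985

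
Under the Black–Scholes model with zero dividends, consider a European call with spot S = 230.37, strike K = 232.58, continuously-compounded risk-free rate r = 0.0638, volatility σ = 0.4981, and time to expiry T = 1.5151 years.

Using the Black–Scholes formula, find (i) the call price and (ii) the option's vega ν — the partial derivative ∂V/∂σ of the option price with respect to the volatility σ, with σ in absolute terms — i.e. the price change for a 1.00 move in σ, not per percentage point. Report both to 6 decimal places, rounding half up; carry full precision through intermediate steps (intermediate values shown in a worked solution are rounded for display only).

σ√T = 0.4981·√1.5151 = 0.613108
d₁ = (ln(S/K) + (r+σ²/2)T) / (σ√T) = (ln(230.37/232.58) + (0.0638+0.4981²/2)·1.5151) / 0.613108 = (-0.009548 + 0.284614) / 0.613108 = 0.448643
d₂ = d₁ − σ√T = 0.448643 − 0.613108 = -0.164465
e^{−rT} = e^{−0.0638·1.5151} = 0.907862
N(d₁) = 0.673155,  N(d₂) = 0.434682
Call price V = S·N(d₁) − K·e^{−rT}·N(d₂) = 155.074807 − 91.783386 = 63.291421
φ(d₁) = (1/√(2π))·e^{−d₁²/2} = 0.360747
ν = S·φ(d₁)·√T = 102.293757

price = 63.291421
ν = 102.293757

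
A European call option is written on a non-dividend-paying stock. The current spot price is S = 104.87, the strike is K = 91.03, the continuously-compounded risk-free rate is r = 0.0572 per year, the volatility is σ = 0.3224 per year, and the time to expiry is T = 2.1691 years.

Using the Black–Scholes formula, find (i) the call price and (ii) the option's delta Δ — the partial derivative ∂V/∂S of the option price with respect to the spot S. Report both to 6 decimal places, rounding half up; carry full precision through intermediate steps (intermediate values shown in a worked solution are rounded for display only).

price = 32.198628
Δ = 0.787212

σ√T = 0.3224·√2.1691 = 0.474826
d₁ = (ln(S/K) + (r+σ²/2)T) / (σ√T) = (ln(104.87/91.03) + (0.0572+0.3224²/2)·2.1691) / 0.474826 = (0.141532 + 0.236803) / 0.474826 = 0.796786
d₂ = d₁ − σ√T = 0.796786 − 0.474826 = 0.321959
e^{−rT} = e^{−0.0572·2.1691} = 0.883316
N(d₁) = 0.787212,  N(d₂) = 0.626258
Call price V = S·N(d₁) − K·e^{−rT}·N(d₂) = 82.554953 − 50.356325 = 32.198628
Δ = N(d₁) = 0.787212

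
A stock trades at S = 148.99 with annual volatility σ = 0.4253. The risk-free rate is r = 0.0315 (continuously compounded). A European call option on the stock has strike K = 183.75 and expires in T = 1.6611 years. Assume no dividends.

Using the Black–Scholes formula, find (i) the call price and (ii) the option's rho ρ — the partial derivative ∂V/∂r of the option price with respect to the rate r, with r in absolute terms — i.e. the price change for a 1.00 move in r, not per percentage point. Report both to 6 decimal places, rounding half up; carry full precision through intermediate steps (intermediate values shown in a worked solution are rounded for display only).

σ√T = 0.4253·√1.6611 = 0.548142
d₁ = (ln(S/K) + (r+σ²/2)T) / (σ√T) = (ln(148.99/183.75) + (0.0315+0.4253²/2)·1.6611) / 0.548142 = (-0.209697 + 0.202555) / 0.548142 = -0.013030
d₂ = d₁ − σ√T = -0.013030 − 0.548142 = -0.561172
e^{−rT} = e^{−0.0315·1.6611} = 0.949021
N(d₁) = 0.494802,  N(d₂) = 0.287340
Call price V = S·N(d₁) − K·e^{−rT}·N(d₂) = 73.720534 − 50.107090 = 23.613445
ρ = K·T·e^{−rT}·N(d₂) = 83.232887

price = 23.613445
ρ = 83.232887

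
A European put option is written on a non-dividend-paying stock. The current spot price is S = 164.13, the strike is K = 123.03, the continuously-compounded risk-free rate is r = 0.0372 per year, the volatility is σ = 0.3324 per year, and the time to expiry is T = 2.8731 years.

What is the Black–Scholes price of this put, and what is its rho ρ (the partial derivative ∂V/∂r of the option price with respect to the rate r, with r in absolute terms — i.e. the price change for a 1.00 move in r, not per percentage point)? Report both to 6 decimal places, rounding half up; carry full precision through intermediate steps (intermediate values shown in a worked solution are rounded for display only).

price = 10.581408
ρ = -107.176186

σ√T = 0.3324·√2.8731 = 0.563425
d₁ = (ln(S/K) + (r+σ²/2)T) / (σ√T) = (ln(164.13/123.03) + (0.0372+0.3324²/2)·2.8731) / 0.563425 = (0.288231 + 0.265603) / 0.563425 = 0.982977
d₂ = d₁ − σ√T = 0.982977 − 0.563425 = 0.419551
e^{−rT} = e^{−0.0372·2.8731} = 0.898634
N(−d₁) = 0.162809,  N(−d₂) = 0.337407
Put price V = K·e^{−rT}·N(−d₂) − S·N(−d₁) = 37.303326 − 26.721919 = 10.581408
ρ = −K·T·e^{−rT}·N(−d₂) = -107.176186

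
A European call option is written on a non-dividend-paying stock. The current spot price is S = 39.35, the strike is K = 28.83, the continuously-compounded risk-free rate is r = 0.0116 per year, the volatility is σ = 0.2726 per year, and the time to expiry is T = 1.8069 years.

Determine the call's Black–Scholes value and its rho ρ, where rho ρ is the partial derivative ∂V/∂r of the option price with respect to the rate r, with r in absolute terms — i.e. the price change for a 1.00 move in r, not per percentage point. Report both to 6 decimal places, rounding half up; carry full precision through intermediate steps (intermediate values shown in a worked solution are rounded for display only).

σ√T = 0.2726·√1.8069 = 0.366432
d₁ = (ln(S/K) + (r+σ²/2)T) / (σ√T) = (ln(39.35/28.83) + (0.0116+0.2726²/2)·1.8069) / 0.366432 = (0.311079 + 0.088096) / 0.366432 = 1.089359
d₂ = d₁ − σ√T = 1.089359 − 0.366432 = 0.722927
e^{−rT} = e^{−0.0116·1.8069} = 0.979258
N(d₁) = 0.862002,  N(d₂) = 0.765138
Call price V = S·N(d₁) − K·e^{−rT}·N(d₂) = 33.919787 − 21.601378 = 12.318409
ρ = K·T·e^{−rT}·N(d₂) = 39.031529

price = 12.318409
ρ = 39.031529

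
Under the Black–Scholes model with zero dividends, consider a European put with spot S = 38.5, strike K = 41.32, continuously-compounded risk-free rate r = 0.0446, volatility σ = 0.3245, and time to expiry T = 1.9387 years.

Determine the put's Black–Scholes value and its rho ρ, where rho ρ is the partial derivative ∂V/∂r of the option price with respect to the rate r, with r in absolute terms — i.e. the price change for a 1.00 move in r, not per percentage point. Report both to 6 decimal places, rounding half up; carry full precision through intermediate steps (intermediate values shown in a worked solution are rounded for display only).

price = 6.530019
ρ = -42.300092

σ√T = 0.3245·√1.9387 = 0.451825
d₁ = (ln(S/K) + (r+σ²/2)T) / (σ√T) = (ln(38.5/41.32) + (0.0446+0.3245²/2)·1.9387) / 0.451825 = (-0.070688 + 0.188539) / 0.451825 = 0.260832
d₂ = d₁ − σ√T = 0.260832 − 0.451825 = -0.190993
e^{−rT} = e^{−0.0446·1.9387} = 0.917167
N(−d₁) = 0.397111,  N(−d₂) = 0.575734
Put price V = K·e^{−rT}·N(−d₂) − S·N(−d₁) = 21.818792 − 15.288773 = 6.530019
ρ = −K·T·e^{−rT}·N(−d₂) = -42.300092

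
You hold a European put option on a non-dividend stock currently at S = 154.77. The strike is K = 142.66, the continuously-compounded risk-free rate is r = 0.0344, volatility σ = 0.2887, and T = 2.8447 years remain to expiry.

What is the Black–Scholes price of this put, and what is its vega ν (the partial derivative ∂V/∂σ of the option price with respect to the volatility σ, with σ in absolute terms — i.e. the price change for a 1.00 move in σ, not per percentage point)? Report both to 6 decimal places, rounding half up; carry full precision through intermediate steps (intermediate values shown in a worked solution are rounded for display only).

price = 16.413102
ν = 86.366969

σ√T = 0.2887·√2.8447 = 0.486928
d₁ = (ln(S/K) + (r+σ²/2)T) / (σ√T) = (ln(154.77/142.66) + (0.0344+0.2887²/2)·2.8447) / 0.486928 = (0.081476 + 0.216407) / 0.486928 = 0.611760
d₂ = d₁ − σ√T = 0.611760 − 0.486928 = 0.124832
e^{−rT} = e^{−0.0344·2.8447} = 0.906778
N(−d₁) = 0.270348,  N(−d₂) = 0.450328
Put price V = K·e^{−rT}·N(−d₂) − S·N(−d₁) = 58.254908 − 41.841806 = 16.413102
φ(d₁) = (1/√(2π))·e^{−d₁²/2} = 0.330859
ν = S·φ(d₁)·√T = 86.366969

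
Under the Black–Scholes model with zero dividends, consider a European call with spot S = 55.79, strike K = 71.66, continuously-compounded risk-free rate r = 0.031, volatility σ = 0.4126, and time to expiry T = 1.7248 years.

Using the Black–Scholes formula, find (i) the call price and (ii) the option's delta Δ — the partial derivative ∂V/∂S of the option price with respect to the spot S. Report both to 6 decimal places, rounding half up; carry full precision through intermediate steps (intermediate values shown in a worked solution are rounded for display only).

σ√T = 0.4126·√1.7248 = 0.541874
d₁ = (ln(S/K) + (r+σ²/2)T) / (σ√T) = (ln(55.79/71.66) + (0.031+0.4126²/2)·1.7248) / 0.541874 = (-0.250338 + 0.200283) / 0.541874 = -0.092374
d₂ = d₁ − σ√T = -0.092374 − 0.541874 = -0.634249
e^{−rT} = e^{−0.031·1.7248} = 0.947936
N(d₁) = 0.463200,  N(d₂) = 0.262959
Call price V = S·N(d₁) − K·e^{−rT}·N(d₂) = 25.841942 − 17.862572 = 7.979370
Δ = N(d₁) = 0.463200

price = 7.979370
Δ = 0.463200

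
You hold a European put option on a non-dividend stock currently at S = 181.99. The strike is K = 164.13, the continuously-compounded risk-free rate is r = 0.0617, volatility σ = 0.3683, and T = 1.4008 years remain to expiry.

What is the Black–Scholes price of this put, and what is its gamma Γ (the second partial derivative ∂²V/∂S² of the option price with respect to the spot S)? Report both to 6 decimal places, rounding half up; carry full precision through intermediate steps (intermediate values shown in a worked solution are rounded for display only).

σ√T = 0.3683·√1.4008 = 0.435903
d₁ = (ln(S/K) + (r+σ²/2)T) / (σ√T) = (ln(181.99/164.13) + (0.0617+0.3683²/2)·1.4008) / 0.435903 = (0.103293 + 0.181435) / 0.435903 = 0.653191
d₂ = d₁ − σ√T = 0.653191 − 0.435903 = 0.217288
e^{−rT} = e^{−0.0617·1.4008} = 0.917200
N(−d₁) = 0.256816,  N(−d₂) = 0.413992
Put price V = K·e^{−rT}·N(−d₂) − S·N(−d₁) = 62.322367 − 46.738033 = 15.584334
φ(d₁) = (1/√(2π))·e^{−d₁²/2} = 0.322301
Γ = φ(d₁) / (S·σ·√T) = 0.004063

price = 15.584334
Γ = 0.004063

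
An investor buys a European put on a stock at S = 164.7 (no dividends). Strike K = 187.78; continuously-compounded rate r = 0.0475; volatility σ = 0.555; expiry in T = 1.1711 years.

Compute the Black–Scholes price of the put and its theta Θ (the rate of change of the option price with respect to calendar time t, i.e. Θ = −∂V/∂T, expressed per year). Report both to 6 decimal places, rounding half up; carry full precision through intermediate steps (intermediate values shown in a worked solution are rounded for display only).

σ√T = 0.555·√1.1711 = 0.600606
d₁ = (ln(S/K) + (r+σ²/2)T) / (σ√T) = (ln(164.7/187.78) + (0.0475+0.555²/2)·1.1711) / 0.600606 = (-0.131145 + 0.235991) / 0.600606 = 0.174567
d₂ = d₁ − σ√T = 0.174567 − 0.600606 = -0.426040
e^{−rT} = e^{−0.0475·1.1711} = 0.945892
N(−d₁) = 0.430710,  N(−d₂) = 0.664961
Put price V = K·e^{−rT}·N(−d₂) − S·N(−d₁) = 118.109985 − 70.937949 = 47.172037
φ(d₁) = (1/√(2π))·e^{−d₁²/2} = 0.392910
Θ = −S·φ(d₁)·σ/(2√T) + r·K·e^{−rT}·N(−d₂) = −16.594051 + 5.610224 = -10.983827

price = 47.172037
Θ = -10.983827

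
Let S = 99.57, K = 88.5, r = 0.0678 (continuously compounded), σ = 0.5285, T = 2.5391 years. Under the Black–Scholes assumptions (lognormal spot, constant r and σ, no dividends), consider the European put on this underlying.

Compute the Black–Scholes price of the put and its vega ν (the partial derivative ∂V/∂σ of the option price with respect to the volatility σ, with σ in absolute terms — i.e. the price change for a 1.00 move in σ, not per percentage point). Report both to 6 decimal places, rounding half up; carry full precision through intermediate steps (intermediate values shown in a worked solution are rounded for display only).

σ√T = 0.5285·√2.5391 = 0.842141
d₁ = (ln(S/K) + (r+σ²/2)T) / (σ√T) = (ln(99.57/88.5) + (0.0678+0.5285²/2)·2.5391) / 0.842141 = (0.117858 + 0.526752) / 0.842141 = 0.765442
d₂ = d₁ − σ√T = 0.765442 − 0.842141 = -0.076699
e^{−rT} = e^{−0.0678·2.5391} = 0.841852
N(−d₁) = 0.222004,  N(−d₂) = 0.530569
Put price V = K·e^{−rT}·N(−d₂) − S·N(−d₁) = 39.529431 − 22.104958 = 17.424473
φ(d₁) = (1/√(2π))·e^{−d₁²/2} = 0.297634
ν = S·φ(d₁)·√T = 47.222785

price = 17.424473
ν = 47.222785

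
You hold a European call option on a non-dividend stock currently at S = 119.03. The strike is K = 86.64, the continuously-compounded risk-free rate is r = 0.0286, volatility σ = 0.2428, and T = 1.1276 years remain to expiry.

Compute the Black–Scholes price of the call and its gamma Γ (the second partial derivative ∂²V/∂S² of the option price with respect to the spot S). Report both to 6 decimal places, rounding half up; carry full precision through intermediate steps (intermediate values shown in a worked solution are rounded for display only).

σ√T = 0.2428·√1.1276 = 0.257826
d₁ = (ln(S/K) + (r+σ²/2)T) / (σ√T) = (ln(119.03/86.64) + (0.0286+0.2428²/2)·1.1276) / 0.257826 = (0.317614 + 0.065486) / 0.257826 = 1.485889
d₂ = d₁ − σ√T = 1.485889 − 0.257826 = 1.228063
e^{−rT} = e^{−0.0286·1.1276} = 0.968265
N(d₁) = 0.931346,  N(d₂) = 0.890288
Call price V = S·N(d₁) − K·e^{−rT}·N(d₂) = 110.858085 − 74.686728 = 36.171357
φ(d₁) = (1/√(2π))·e^{−d₁²/2} = 0.132275
Γ = φ(d₁) / (S·σ·√T) = 0.004310

price = 36.171357
Γ = 0.004310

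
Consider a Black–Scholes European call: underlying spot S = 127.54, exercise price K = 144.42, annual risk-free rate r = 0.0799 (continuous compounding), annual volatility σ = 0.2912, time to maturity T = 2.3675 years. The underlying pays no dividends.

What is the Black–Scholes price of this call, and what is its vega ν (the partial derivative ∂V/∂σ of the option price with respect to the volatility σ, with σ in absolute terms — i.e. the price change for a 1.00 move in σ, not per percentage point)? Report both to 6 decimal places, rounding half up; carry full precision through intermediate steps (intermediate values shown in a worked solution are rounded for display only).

price = 26.128997
ν = 73.141832

σ√T = 0.2912·√2.3675 = 0.448060
d₁ = (ln(S/K) + (r+σ²/2)T) / (σ√T) = (ln(127.54/144.42) + (0.0799+0.2912²/2)·2.3675) / 0.448060 = (-0.124296 + 0.289542) / 0.448060 = 0.368804
d₂ = d₁ − σ√T = 0.368804 − 0.448060 = -0.079256
e^{−rT} = e^{−0.0799·2.3675} = 0.827651
N(d₁) = 0.643863,  N(d₂) = 0.468415
Call price V = S·N(d₁) − K·e^{−rT}·N(d₂) = 82.118314 − 55.989316 = 26.128997
φ(d₁) = (1/√(2π))·e^{−d₁²/2} = 0.372713
ν = S·φ(d₁)·√T = 73.141832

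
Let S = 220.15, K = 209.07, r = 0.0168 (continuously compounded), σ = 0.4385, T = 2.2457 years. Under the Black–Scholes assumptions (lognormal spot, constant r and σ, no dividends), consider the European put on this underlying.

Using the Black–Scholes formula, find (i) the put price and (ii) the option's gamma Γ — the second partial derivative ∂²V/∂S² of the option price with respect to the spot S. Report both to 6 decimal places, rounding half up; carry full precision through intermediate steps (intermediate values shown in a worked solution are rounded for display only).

price = 45.340524
Γ = 0.002476

σ√T = 0.4385·√2.2457 = 0.657121
d₁ = (ln(S/K) + (r+σ²/2)T) / (σ√T) = (ln(220.15/209.07) + (0.0168+0.4385²/2)·2.2457) / 0.657121 = (0.051640 + 0.253632) / 0.657121 = 0.464560
d₂ = d₁ − σ√T = 0.464560 − 0.657121 = -0.192562
e^{−rT} = e^{−0.0168·2.2457} = 0.962975
N(−d₁) = 0.321123,  N(−d₂) = 0.576349
Put price V = K·e^{−rT}·N(−d₂) − S·N(−d₁) = 116.035855 − 70.695331 = 45.340524
φ(d₁) = (1/√(2π))·e^{−d₁²/2} = 0.358135
Γ = φ(d₁) / (S·σ·√T) = 0.002476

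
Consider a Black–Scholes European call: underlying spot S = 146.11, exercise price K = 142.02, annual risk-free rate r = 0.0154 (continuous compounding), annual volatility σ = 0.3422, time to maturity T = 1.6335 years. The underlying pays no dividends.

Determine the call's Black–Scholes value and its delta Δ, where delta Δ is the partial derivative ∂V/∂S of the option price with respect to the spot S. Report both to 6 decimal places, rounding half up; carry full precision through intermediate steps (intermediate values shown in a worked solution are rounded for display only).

price = 28.622876
Δ = 0.633491

σ√T = 0.3422·√1.6335 = 0.437361
d₁ = (ln(S/K) + (r+σ²/2)T) / (σ√T) = (ln(146.11/142.02) + (0.0154+0.3422²/2)·1.6335) / 0.437361 = (0.028392 + 0.120798) / 0.437361 = 0.341114
d₂ = d₁ − σ√T = 0.341114 − 0.437361 = -0.096246
e^{−rT} = e^{−0.0154·1.6335} = 0.975158
N(d₁) = 0.633491,  N(d₂) = 0.461662
Call price V = S·N(d₁) − K·e^{−rT}·N(d₂) = 92.559398 − 63.936523 = 28.622876
Δ = N(d₁) = 0.633491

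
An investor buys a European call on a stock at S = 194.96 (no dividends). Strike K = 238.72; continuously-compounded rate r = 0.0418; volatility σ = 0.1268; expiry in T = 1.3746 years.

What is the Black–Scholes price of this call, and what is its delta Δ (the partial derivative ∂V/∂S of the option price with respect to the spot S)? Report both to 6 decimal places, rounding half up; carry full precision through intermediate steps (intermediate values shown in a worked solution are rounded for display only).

σ√T = 0.1268·√1.3746 = 0.148665
d₁ = (ln(S/K) + (r+σ²/2)T) / (σ√T) = (ln(194.96/238.72) + (0.0418+0.1268²/2)·1.3746) / 0.148665 = (-0.202497 + 0.068509) / 0.148665 = -0.901278
d₂ = d₁ − σ√T = -0.901278 − 0.148665 = -1.049942
e^{−rT} = e^{−0.0418·1.3746} = 0.944161
N(d₁) = 0.183720,  N(d₂) = 0.146872
Call price V = S·N(d₁) − K·e^{−rT}·N(d₂) = 35.818115 − 33.103578 = 2.714537
Δ = N(d₁) = 0.183720

price = 2.714537
Δ = 0.183720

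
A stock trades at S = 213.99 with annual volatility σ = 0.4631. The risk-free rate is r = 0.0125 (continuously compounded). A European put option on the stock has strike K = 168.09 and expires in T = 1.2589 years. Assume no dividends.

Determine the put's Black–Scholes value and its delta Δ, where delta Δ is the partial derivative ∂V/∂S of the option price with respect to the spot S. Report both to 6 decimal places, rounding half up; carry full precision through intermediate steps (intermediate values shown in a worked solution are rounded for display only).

σ√T = 0.4631·√1.2589 = 0.519602
d₁ = (ln(S/K) + (r+σ²/2)T) / (σ√T) = (ln(213.99/168.09) + (0.0125+0.4631²/2)·1.2589) / 0.519602 = (0.241430 + 0.150729) / 0.519602 = 0.754730
d₂ = d₁ − σ√T = 0.754730 − 0.519602 = 0.235129
e^{−rT} = e^{−0.0125·1.2589} = 0.984387
N(−d₁) = 0.225205,  N(−d₂) = 0.407054
Put price V = K·e^{−rT}·N(−d₂) − S·N(−d₁) = 67.353515 − 48.191725 = 19.161791
Δ = −N(−d₁) = -0.225205

price = 19.161791
Δ = -0.225205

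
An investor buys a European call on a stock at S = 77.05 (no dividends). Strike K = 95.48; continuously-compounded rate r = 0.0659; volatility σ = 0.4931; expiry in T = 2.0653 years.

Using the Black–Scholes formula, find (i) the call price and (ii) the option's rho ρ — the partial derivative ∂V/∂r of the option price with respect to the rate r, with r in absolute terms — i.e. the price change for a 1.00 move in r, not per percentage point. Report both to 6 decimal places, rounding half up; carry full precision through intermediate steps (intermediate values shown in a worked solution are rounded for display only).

price = 19.194530
ρ = 55.245281

σ√T = 0.4931·√2.0653 = 0.708641
d₁ = (ln(S/K) + (r+σ²/2)T) / (σ√T) = (ln(77.05/95.48) + (0.0659+0.4931²/2)·2.0653) / 0.708641 = (-0.214462 + 0.387190) / 0.708641 = 0.243744
d₂ = d₁ − σ√T = 0.243744 − 0.708641 = -0.464897
e^{−rT} = e^{−0.0659·2.0653} = 0.872752
N(d₁) = 0.596286,  N(d₂) = 0.321003
Call price V = S·N(d₁) − K·e^{−rT}·N(d₂) = 45.943807 − 26.749277 = 19.194530
ρ = K·T·e^{−rT}·N(d₂) = 55.245281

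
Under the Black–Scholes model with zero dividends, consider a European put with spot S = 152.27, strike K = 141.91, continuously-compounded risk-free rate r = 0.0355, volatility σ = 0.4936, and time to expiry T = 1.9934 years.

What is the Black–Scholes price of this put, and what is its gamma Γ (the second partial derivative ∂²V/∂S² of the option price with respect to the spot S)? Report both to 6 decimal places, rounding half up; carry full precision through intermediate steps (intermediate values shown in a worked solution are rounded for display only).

σ√T = 0.4936·√1.9934 = 0.696903
d₁ = (ln(S/K) + (r+σ²/2)T) / (σ√T) = (ln(152.27/141.91) + (0.0355+0.4936²/2)·1.9934) / 0.696903 = (0.070462 + 0.313603) / 0.696903 = 0.551102
d₂ = d₁ − σ√T = 0.551102 − 0.696903 = -0.145801
e^{−rT} = e^{−0.0355·1.9934} = 0.931680
N(−d₁) = 0.290782,  N(−d₂) = 0.557961
Put price V = K·e^{−rT}·N(−d₂) − S·N(−d₁) = 73.770622 − 44.277343 = 29.493279
φ(d₁) = (1/√(2π))·e^{−d₁²/2} = 0.342736
Γ = φ(d₁) / (S·σ·√T) = 0.003230

price = 29.493279
Γ = 0.003230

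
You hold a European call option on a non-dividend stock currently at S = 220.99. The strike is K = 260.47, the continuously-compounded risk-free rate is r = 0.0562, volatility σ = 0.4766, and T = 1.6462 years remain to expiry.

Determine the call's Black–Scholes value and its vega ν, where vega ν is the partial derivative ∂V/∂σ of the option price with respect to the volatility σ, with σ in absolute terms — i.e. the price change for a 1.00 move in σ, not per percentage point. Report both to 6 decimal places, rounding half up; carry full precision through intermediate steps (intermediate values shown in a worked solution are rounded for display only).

price = 47.196169
ν = 111.129443

σ√T = 0.4766·√1.6462 = 0.611498
d₁ = (ln(S/K) + (r+σ²/2)T) / (σ√T) = (ln(220.99/260.47) + (0.0562+0.4766²/2)·1.6462) / 0.611498 = (-0.164370 + 0.279482) / 0.611498 = 0.188245
d₂ = d₁ − σ√T = 0.188245 − 0.611498 = -0.423254
e^{−rT} = e^{−0.0562·1.6462} = 0.911634
N(d₁) = 0.574658,  N(d₂) = 0.336055
Call price V = S·N(d₁) − K·e^{−rT}·N(d₂) = 126.993582 − 79.797413 = 47.196169
φ(d₁) = (1/√(2π))·e^{−d₁²/2} = 0.391936
ν = S·φ(d₁)·√T = 111.129443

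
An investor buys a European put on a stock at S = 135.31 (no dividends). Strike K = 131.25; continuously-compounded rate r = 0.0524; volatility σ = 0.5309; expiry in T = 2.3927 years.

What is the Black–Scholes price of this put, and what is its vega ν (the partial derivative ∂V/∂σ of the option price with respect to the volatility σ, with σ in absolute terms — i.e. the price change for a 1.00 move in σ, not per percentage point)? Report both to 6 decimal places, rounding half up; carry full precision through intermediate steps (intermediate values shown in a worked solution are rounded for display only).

price = 30.918254
ν = 69.728876

σ√T = 0.5309·√2.3927 = 0.821215
d₁ = (ln(S/K) + (r+σ²/2)T) / (σ√T) = (ln(135.31/131.25) + (0.0524+0.5309²/2)·2.3927) / 0.821215 = (0.030465 + 0.462574) / 0.821215 = 0.600378
d₂ = d₁ − σ√T = 0.600378 − 0.821215 = -0.220837
e^{−rT} = e^{−0.0524·2.3927} = 0.882164
N(−d₁) = 0.274127,  N(−d₂) = 0.587390
Put price V = K·e^{−rT}·N(−d₂) − S·N(−d₁) = 68.010422 − 37.092168 = 30.918254
φ(d₁) = (1/√(2π))·e^{−d₁²/2} = 0.333149
ν = S·φ(d₁)·√T = 69.728876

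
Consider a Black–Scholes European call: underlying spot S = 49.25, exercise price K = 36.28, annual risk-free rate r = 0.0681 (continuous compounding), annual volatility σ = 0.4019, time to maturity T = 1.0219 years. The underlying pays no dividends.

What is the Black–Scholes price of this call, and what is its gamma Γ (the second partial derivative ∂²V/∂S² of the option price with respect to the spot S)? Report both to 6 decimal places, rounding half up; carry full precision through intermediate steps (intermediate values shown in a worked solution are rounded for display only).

price = 16.983694
Γ = 0.010568

σ√T = 0.4019·√1.0219 = 0.406277
d₁ = (ln(S/K) + (r+σ²/2)T) / (σ√T) = (ln(49.25/36.28) + (0.0681+0.4019²/2)·1.0219) / 0.406277 = (0.305643 + 0.152122) / 0.406277 = 1.126730
d₂ = d₁ − σ√T = 1.126730 − 0.406277 = 0.720453
e^{−rT} = e^{−0.0681·1.0219} = 0.932775
N(d₁) = 0.870072,  N(d₂) = 0.764377
Call price V = S·N(d₁) − K·e^{−rT}·N(d₂) = 42.851034 − 25.867340 = 16.983694
φ(d₁) = (1/√(2π))·e^{−d₁²/2} = 0.211464
Γ = φ(d₁) / (S·σ·√T) = 0.010568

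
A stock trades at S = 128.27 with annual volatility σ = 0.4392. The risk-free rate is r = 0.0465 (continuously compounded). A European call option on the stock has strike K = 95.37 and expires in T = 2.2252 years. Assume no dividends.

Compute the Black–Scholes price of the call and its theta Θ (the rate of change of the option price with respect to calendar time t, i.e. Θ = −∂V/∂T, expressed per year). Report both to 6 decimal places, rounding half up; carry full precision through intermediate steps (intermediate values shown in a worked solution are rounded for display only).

price = 53.362091
Θ = -7.297085

σ√T = 0.4392·√2.2252 = 0.655159
d₁ = (ln(S/K) + (r+σ²/2)T) / (σ√T) = (ln(128.27/95.37) + (0.0465+0.4392²/2)·2.2252) / 0.655159 = (0.296373 + 0.318089) / 0.655159 = 0.937882
d₂ = d₁ − σ√T = 0.937882 − 0.655159 = 0.282723
e^{−rT} = e^{−0.0465·2.2252} = 0.901701
N(d₁) = 0.825847,  N(d₂) = 0.611305
Call price V = S·N(d₁) − K·e^{−rT}·N(d₂) = 105.931451 − 52.569361 = 53.362091
φ(d₁) = (1/√(2π))·e^{−d₁²/2} = 0.256982
Θ = −S·φ(d₁)·σ/(2√T) − r·K·e^{−rT}·N(d₂) = −4.852610 − 2.444475 = -7.297085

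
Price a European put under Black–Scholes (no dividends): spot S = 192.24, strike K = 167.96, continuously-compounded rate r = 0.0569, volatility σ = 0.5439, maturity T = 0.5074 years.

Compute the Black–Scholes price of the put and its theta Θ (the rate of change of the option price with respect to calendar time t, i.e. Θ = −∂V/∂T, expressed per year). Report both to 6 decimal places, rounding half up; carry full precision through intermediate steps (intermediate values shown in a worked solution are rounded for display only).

σ√T = 0.5439·√0.5074 = 0.387431
d₁ = (ln(S/K) + (r+σ²/2)T) / (σ√T) = (ln(192.24/167.96) + (0.0569+0.5439²/2)·0.5074) / 0.387431 = (0.135019 + 0.103922) / 0.387431 = 0.616732
d₂ = d₁ − σ√T = 0.616732 − 0.387431 = 0.229301
e^{−rT} = e^{−0.0569·0.5074} = 0.971542
N(−d₁) = 0.268706,  N(−d₂) = 0.409317
Put price V = K·e^{−rT}·N(−d₂) − S·N(−d₁) = 66.792467 − 51.655977 = 15.136490
φ(d₁) = (1/√(2π))·e^{−d₁²/2} = 0.329850
Θ = −S·φ(d₁)·σ/(2√T) + r·K·e^{−rT}·N(−d₂) = −24.208831 + 3.800491 = -20.408339

price = 15.136490
Θ = -20.408339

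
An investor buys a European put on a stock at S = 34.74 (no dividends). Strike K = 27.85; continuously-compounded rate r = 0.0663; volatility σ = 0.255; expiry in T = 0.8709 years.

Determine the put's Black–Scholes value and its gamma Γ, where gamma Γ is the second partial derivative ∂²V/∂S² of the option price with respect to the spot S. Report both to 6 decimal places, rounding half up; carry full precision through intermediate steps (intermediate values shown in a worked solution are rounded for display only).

price = 0.425536
Γ = 0.020984

σ√T = 0.255·√0.8709 = 0.237971
d₁ = (ln(S/K) + (r+σ²/2)T) / (σ√T) = (ln(34.74/27.85) + (0.0663+0.255²/2)·0.8709) / 0.237971 = (0.221059 + 0.086056) / 0.237971 = 1.290554
d₂ = d₁ − σ√T = 1.290554 − 0.237971 = 1.052583
e^{−rT} = e^{−0.0663·0.8709} = 0.943895
N(−d₁) = 0.098429,  N(−d₂) = 0.146266
Put price V = K·e^{−rT}·N(−d₂) − S·N(−d₁) = 3.844966 − 3.419431 = 0.425536
φ(d₁) = (1/√(2π))·e^{−d₁²/2} = 0.173478
Γ = φ(d₁) / (S·σ·√T) = 0.020984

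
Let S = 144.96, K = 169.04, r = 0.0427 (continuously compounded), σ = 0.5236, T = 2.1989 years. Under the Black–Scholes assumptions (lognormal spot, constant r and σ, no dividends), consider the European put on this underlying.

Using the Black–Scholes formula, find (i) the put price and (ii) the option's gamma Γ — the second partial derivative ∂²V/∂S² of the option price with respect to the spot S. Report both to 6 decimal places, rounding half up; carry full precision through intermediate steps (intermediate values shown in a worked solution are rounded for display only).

price = 49.740302
Γ = 0.003377

σ√T = 0.5236·√2.1989 = 0.776430
d₁ = (ln(S/K) + (r+σ²/2)T) / (σ√T) = (ln(144.96/169.04) + (0.0427+0.5236²/2)·2.1989) / 0.776430 = (-0.153678 + 0.395315) / 0.776430 = 0.311216
d₂ = d₁ − σ√T = 0.311216 − 0.776430 = -0.465214
e^{−rT} = e^{−0.0427·2.1989} = 0.910380
N(−d₁) = 0.377818,  N(−d₂) = 0.679111
Put price V = K·e^{−rT}·N(−d₂) − S·N(−d₁) = 104.508837 − 54.768535 = 49.740302
φ(d₁) = (1/√(2π))·e^{−d₁²/2} = 0.380083
Γ = φ(d₁) / (S·σ·√T) = 0.003377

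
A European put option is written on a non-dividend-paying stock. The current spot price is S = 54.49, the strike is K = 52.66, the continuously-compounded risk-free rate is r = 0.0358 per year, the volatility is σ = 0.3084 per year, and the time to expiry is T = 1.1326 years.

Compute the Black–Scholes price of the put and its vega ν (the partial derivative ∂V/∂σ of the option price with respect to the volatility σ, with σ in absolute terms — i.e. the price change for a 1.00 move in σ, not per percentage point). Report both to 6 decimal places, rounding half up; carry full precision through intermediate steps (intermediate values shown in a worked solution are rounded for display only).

price = 5.060906
ν = 21.426131

σ√T = 0.3084·√1.1326 = 0.328211
d₁ = (ln(S/K) + (r+σ²/2)T) / (σ√T) = (ln(54.49/52.66) + (0.0358+0.3084²/2)·1.1326) / 0.328211 = (0.034161 + 0.094408) / 0.328211 = 0.391728
d₂ = d₁ − σ√T = 0.391728 − 0.328211 = 0.063517
e^{−rT} = e^{−0.0358·1.1326} = 0.960264
N(−d₁) = 0.347630,  N(−d₂) = 0.474677
Put price V = K·e^{−rT}·N(−d₂) − S·N(−d₁) = 24.003246 − 18.942341 = 5.060906
φ(d₁) = (1/√(2π))·e^{−d₁²/2} = 0.369478
ν = S·φ(d₁)·√T = 21.426131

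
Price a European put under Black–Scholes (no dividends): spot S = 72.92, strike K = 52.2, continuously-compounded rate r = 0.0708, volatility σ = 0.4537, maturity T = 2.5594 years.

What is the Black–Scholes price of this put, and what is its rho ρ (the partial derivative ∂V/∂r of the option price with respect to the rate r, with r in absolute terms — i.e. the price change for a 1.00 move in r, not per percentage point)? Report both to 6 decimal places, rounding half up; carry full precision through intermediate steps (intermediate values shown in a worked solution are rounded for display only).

σ√T = 0.4537·√2.5594 = 0.725835
d₁ = (ln(S/K) + (r+σ²/2)T) / (σ√T) = (ln(72.92/52.2) + (0.0708+0.4537²/2)·2.5594) / 0.725835 = (0.334280 + 0.444624) / 0.725835 = 1.073115
d₂ = d₁ − σ√T = 1.073115 − 0.725835 = 0.347280
e^{−rT} = e^{−0.0708·2.5594} = 0.834264
N(−d₁) = 0.141610,  N(−d₂) = 0.364191
Put price V = K·e^{−rT}·N(−d₂) − S·N(−d₁) = 15.859980 − 10.326188 = 5.533792
ρ = −K·T·e^{−rT}·N(−d₂) = -40.592033

price = 5.533792
ρ = -40.592033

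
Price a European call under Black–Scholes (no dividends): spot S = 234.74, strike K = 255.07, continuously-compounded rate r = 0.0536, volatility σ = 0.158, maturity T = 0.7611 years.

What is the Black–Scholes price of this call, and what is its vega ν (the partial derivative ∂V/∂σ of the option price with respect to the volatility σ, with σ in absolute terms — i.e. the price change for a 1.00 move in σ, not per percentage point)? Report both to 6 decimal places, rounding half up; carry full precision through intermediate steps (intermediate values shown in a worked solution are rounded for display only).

σ√T = 0.158·√0.7611 = 0.137841
d₁ = (ln(S/K) + (r+σ²/2)T) / (σ√T) = (ln(234.74/255.07) + (0.0536+0.158²/2)·0.7611) / 0.137841 = (-0.083059 + 0.050295) / 0.137841 = -0.237698
d₂ = d₁ − σ√T = -0.237698 − 0.137841 = -0.375539
e^{−rT} = e^{−0.0536·0.7611} = 0.960026
N(d₁) = 0.406058,  N(d₂) = 0.353630
Call price V = S·N(d₁) − K·e^{−rT}·N(d₂) = 95.317981 − 86.594703 = 8.723278
φ(d₁) = (1/√(2π))·e^{−d₁²/2} = 0.387830
ν = S·φ(d₁)·√T = 79.423522

price = 8.723278
ν = 79.423522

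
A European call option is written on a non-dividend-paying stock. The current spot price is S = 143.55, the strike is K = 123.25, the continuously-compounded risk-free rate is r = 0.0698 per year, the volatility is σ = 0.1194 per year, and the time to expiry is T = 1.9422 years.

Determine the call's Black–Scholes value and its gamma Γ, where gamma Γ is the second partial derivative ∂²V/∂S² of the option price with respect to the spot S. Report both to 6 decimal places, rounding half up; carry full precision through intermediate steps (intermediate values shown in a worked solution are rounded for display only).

price = 36.275086
Γ = 0.003222

σ√T = 0.1194·√1.9422 = 0.166399
d₁ = (ln(S/K) + (r+σ²/2)T) / (σ√T) = (ln(143.55/123.25) + (0.0698+0.1194²/2)·1.9422) / 0.166399 = (0.152469 + 0.149410) / 0.166399 = 1.814182
d₂ = d₁ − σ√T = 1.814182 − 0.166399 = 1.647783
e^{−rT} = e^{−0.0698·1.9422} = 0.873222
N(d₁) = 0.965175,  N(d₂) = 0.950301
Call price V = S·N(d₁) − K·e^{−rT}·N(d₂) = 138.550894 − 102.275807 = 36.275086
φ(d₁) = (1/√(2π))·e^{−d₁²/2} = 0.076952
Γ = φ(d₁) / (S·σ·√T) = 0.003222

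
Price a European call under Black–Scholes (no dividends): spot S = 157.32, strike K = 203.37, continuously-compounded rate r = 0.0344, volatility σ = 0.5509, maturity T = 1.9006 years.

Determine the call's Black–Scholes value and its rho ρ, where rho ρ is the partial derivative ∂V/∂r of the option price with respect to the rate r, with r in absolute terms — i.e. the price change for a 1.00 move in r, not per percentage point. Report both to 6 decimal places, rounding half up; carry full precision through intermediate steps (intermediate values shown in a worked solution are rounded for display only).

price = 36.406122
ρ = 95.507945

σ√T = 0.5509·√1.9006 = 0.759483
d₁ = (ln(S/K) + (r+σ²/2)T) / (σ√T) = (ln(157.32/203.37) + (0.0344+0.5509²/2)·1.9006) / 0.759483 = (-0.256745 + 0.353788) / 0.759483 = 0.127775
d₂ = d₁ − σ√T = 0.127775 − 0.759483 = -0.631708
e^{−rT} = e^{−0.0344·1.9006} = 0.936711
N(d₁) = 0.550836,  N(d₂) = 0.263789
Call price V = S·N(d₁) − K·e^{−rT}·N(d₂) = 86.657593 − 50.251470 = 36.406122
ρ = K·T·e^{−rT}·N(d₂) = 95.507945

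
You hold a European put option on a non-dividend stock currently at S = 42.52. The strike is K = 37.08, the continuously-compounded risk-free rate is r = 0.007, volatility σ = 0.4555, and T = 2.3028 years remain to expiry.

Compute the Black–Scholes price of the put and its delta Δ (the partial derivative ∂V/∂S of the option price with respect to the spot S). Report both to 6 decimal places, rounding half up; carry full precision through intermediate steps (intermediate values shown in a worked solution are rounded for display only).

price = 7.913696
Δ = -0.285363

σ√T = 0.4555·√2.3028 = 0.691220
d₁ = (ln(S/K) + (r+σ²/2)T) / (σ√T) = (ln(42.52/37.08) + (0.007+0.4555²/2)·2.3028) / 0.691220 = (0.136897 + 0.255012) / 0.691220 = 0.566982
d₂ = d₁ − σ√T = 0.566982 − 0.691220 = -0.124239
e^{−rT} = e^{−0.007·2.3028} = 0.984010
N(−d₁) = 0.285363,  N(−d₂) = 0.549437
Put price V = K·e^{−rT}·N(−d₂) − S·N(−d₁) = 20.047346 − 12.133650 = 7.913696
Δ = −N(−d₁) = -0.285363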